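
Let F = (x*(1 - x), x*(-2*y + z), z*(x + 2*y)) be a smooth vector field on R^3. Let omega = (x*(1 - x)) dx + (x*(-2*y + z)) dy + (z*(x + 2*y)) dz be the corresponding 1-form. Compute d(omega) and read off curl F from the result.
d(omega) = (-x + 2*z) dy ∧ dz + (-z) dz ∧ dx + (-2*y + z) dx ∧ dy; curl F = (-x + 2*z, -z, -2*y + z)

d omega = sum_{i<j} (∂f_j/∂x_i - ∂f_i/∂x_j) dx_i ∧ dx_j. Under the identification (dy ∧ dz, dz ∧ dx, dx ∧ dy) ↔ (e_x, e_y, e_z), the coefficients are exactly the components of curl F. Compute:
  ∂R/∂y - ∂Q/∂z = (2*z) - (x) = -x + 2*z
  ∂P/∂z - ∂R/∂x = (0) - (z) = -z
  ∂Q/∂x - ∂P/∂y = (-2*y + z) - (0) = -2*y + z.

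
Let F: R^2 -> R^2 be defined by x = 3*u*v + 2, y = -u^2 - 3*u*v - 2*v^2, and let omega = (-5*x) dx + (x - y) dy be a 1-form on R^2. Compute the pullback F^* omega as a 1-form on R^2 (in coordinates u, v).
F^* omega = (-2*u^3 - 15*u^2*v - 67*u*v^2 - 4*u - 6*v^3 - 36*v) du + (-3*u^3 - 67*u^2*v - 30*u*v^2 - 36*u - 8*v^3 - 8*v) dv

Using F^*(f dg) = (f ∘ F) d(g ∘ F), substitute each coordinate x_i by F_i(u, v) in f_i, and replace dx_i by d F_i = (∂F_i/∂u) du + (∂F_i/∂v) dv.
  For the x component: f_1(F) = -15*u*v - 10; d F_1 = (3*v) du + (3*u) dv
  For the y component: f_2(F) = u^2 + 6*u*v + 2*v^2 + 2; d F_2 = (-2*u - 3*v) du + (-3*u - 4*v) dv
Combining and collecting du, dv coefficients:
  coeff of du: -2*u^3 - 15*u^2*v - 67*u*v^2 - 4*u - 6*v^3 - 36*v
  coeff of dv: -3*u^3 - 67*u^2*v - 30*u*v^2 - 36*u - 8*v^3 - 8*v
F^* omega = (-2*u^3 - 15*u^2*v - 67*u*v^2 - 4*u - 6*v^3 - 36*v) du + (-3*u^3 - 67*u^2*v - 30*u*v^2 - 36*u - 8*v^3 - 8*v) dv.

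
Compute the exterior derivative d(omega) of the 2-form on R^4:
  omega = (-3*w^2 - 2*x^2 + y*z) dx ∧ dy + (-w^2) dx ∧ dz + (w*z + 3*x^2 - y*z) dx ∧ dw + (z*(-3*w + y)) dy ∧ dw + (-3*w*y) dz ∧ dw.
d(omega) = (y) dx ∧ dy ∧ dz + (-6*w + z) dx ∧ dy ∧ dw + (-3*w + y) dx ∧ dz ∧ dw + (-y) dy ∧ dz ∧ dw

For a 2-form omega = sum_{i<j} g_{ij} dx_i ∧ dx_j, the exterior derivative is
  d(omega) = sum_{i<j} d(g_{ij}) ∧ dx_i ∧ dx_j = sum_{i<j, k} (∂g_{ij}/∂x_k) dx_k ∧ dx_i ∧ dx_j.
Expand each term, using dx_k ∧ dx_i ∧ dx_j = sgn(permutation) dx_{(a)} ∧ dx_{(b)} ∧ dx_{(c)} with (a < b < c) sorted:
  d(-3*w^2 - 2*x^2 + y*z) includes (∂/∂z)(-3*w^2 - 2*x^2 + y*z) dz = (y) dz, which multiplied by dx ∧ dy gives (y) dx ∧ dy ∧ dz
  d(-3*w^2 - 2*x^2 + y*z) includes (∂/∂w)(-3*w^2 - 2*x^2 + y*z) dw = (-6*w) dw, which multiplied by dx ∧ dy gives (-6*w) dx ∧ dy ∧ dw
  d(-w^2) includes (∂/∂w)(-w^2) dw = (-2*w) dw, which multiplied by dx ∧ dz gives (-2*w) dx ∧ dz ∧ dw
  d(w*z + 3*x^2 - y*z) includes (∂/∂y)(w*z + 3*x^2 - y*z) dy = (-z) dy, which multiplied by dx ∧ dw gives (z) dx ∧ dy ∧ dw
  d(w*z + 3*x^2 - y*z) includes (∂/∂z)(w*z + 3*x^2 - y*z) dz = (w - y) dz, which multiplied by dx ∧ dw gives (-w + y) dx ∧ dz ∧ dw
  d(z*(-3*w + y)) includes (∂/∂z)(z*(-3*w + y)) dz = (-3*w + y) dz, which multiplied by dy ∧ dw gives (3*w - y) dy ∧ dz ∧ dw
  d(-3*w*y) includes (∂/∂y)(-3*w*y) dy = (-3*w) dy, which multiplied by dz ∧ dw gives (-3*w) dy ∧ dz ∧ dw
Collecting like 3-forms: d(omega) = (y) dx ∧ dy ∧ dz + (-6*w + z) dx ∧ dy ∧ dw + (-3*w + y) dx ∧ dz ∧ dw + (-y) dy ∧ dz ∧ dw.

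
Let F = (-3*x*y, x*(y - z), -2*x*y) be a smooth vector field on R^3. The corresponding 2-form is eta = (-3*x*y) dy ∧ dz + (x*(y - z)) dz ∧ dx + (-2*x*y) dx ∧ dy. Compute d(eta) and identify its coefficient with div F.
d(eta) = (x - 3*y) dx ∧ dy ∧ dz; div F = x - 3*y

For a 2-form in R^3 of the form above, applying d gives a 3-form with coefficient ∂P/∂x + ∂Q/∂y + ∂R/∂z:
  ∂P/∂x = -3*y
  ∂Q/∂y = x
  ∂R/∂z = 0
Sum = x - 3*y, which is exactly div F.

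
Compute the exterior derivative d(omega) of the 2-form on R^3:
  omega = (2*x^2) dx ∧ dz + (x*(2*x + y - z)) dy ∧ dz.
d(omega) = (4*x + y - z) dx ∧ dy ∧ dz

For a 2-form omega = sum_{i<j} g_{ij} dx_i ∧ dx_j, the exterior derivative is
  d(omega) = sum_{i<j} d(g_{ij}) ∧ dx_i ∧ dx_j = sum_{i<j, k} (∂g_{ij}/∂x_k) dx_k ∧ dx_i ∧ dx_j.
Expand each term, using dx_k ∧ dx_i ∧ dx_j = sgn(permutation) dx_{(a)} ∧ dx_{(b)} ∧ dx_{(c)} with (a < b < c) sorted:
  d(x*(2*x + y - z)) includes (∂/∂x)(x*(2*x + y - z)) dx = (4*x + y - z) dx, which multiplied by dy ∧ dz gives (4*x + y - z) dx ∧ dy ∧ dz
Collecting like 3-forms: d(omega) = (4*x + y - z) dx ∧ dy ∧ dz.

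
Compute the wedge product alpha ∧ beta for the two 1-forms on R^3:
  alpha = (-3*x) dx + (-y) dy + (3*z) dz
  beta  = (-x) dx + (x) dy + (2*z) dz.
alpha ∧ beta = (-x*(3*x + y)) dx ∧ dy + (-3*x*z) dx ∧ dz + (-z*(3*x + 2*y)) dy ∧ dz

Distribute the wedge, using dx_i ∧ dx_j = -dx_j ∧ dx_i and dx_i ∧ dx_i = 0. For each pair (i, j) with i < j, the coefficient of dx_i ∧ dx_j in alpha ∧ beta is (alpha_i * beta_j - alpha_j * beta_i). Collecting: alpha ∧ beta = (-x*(3*x + y)) dx ∧ dy + (-3*x*z) dx ∧ dz + (-z*(3*x + 2*y)) dy ∧ dz.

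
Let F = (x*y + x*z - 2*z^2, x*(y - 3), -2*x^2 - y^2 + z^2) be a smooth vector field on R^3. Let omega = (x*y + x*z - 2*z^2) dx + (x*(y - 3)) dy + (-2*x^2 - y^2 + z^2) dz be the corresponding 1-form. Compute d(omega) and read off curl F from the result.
d(omega) = (-2*y) dy ∧ dz + (5*x - 4*z) dz ∧ dx + (-x + y - 3) dx ∧ dy; curl F = (-2*y, 5*x - 4*z, -x + y - 3)

d omega = sum_{i<j} (∂f_j/∂x_i - ∂f_i/∂x_j) dx_i ∧ dx_j. Under the identification (dy ∧ dz, dz ∧ dx, dx ∧ dy) ↔ (e_x, e_y, e_z), the coefficients are exactly the components of curl F. Compute:
  ∂R/∂y - ∂Q/∂z = (-2*y) - (0) = -2*y
  ∂P/∂z - ∂R/∂x = (x - 4*z) - (-4*x) = 5*x - 4*z
  ∂Q/∂x - ∂P/∂y = (y - 3) - (x) = -x + y - 3.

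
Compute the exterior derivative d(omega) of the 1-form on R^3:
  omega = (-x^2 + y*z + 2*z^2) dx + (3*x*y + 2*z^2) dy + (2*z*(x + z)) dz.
d(omega) = (3*y - z) dx ∧ dy + (-y - 2*z) dx ∧ dz + (-4*z) dy ∧ dz

For a 1-form omega = sum_i f_i dx_i, the exterior derivative is
  d(omega) = sum_{i < j} (∂f_j/∂x_i - ∂f_i/∂x_j) dx_i ∧ dx_j.
  coefficient of dx ∧ dy: ∂f_2/∂x - ∂f_1/∂y = ∂(3*x*y + 2*z^2)/∂x - ∂(-x^2 + y*z + 2*z^2)/∂y = 3*y - z
  coefficient of dx ∧ dz: ∂f_3/∂x - ∂f_1/∂z = ∂(2*z*(x + z))/∂x - ∂(-x^2 + y*z + 2*z^2)/∂z = -y - 2*z
  coefficient of dy ∧ dz: ∂f_3/∂y - ∂f_2/∂z = ∂(2*z*(x + z))/∂y - ∂(3*x*y + 2*z^2)/∂z = -4*z
Assembling: d(omega) = (3*y - z) dx ∧ dy + (-y - 2*z) dx ∧ dz + (-4*z) dy ∧ dz.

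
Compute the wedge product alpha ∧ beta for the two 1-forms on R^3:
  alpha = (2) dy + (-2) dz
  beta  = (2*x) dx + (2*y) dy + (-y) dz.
alpha ∧ beta = (-4*x) dx ∧ dy + (2*y) dy ∧ dz + (4*x) dx ∧ dz

Distribute the wedge, using dx_i ∧ dx_j = -dx_j ∧ dx_i and dx_i ∧ dx_i = 0. For each pair (i, j) with i < j, the coefficient of dx_i ∧ dx_j in alpha ∧ beta is (alpha_i * beta_j - alpha_j * beta_i). Collecting: alpha ∧ beta = (-4*x) dx ∧ dy + (2*y) dy ∧ dz + (4*x) dx ∧ dz.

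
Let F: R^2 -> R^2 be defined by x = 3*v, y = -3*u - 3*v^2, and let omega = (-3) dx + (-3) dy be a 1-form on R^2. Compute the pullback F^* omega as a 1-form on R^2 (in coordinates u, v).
F^* omega = (9) du + (18*v - 9) dv

Using F^*(f dg) = (f ∘ F) d(g ∘ F), substitute each coordinate x_i by F_i(u, v) in f_i, and replace dx_i by d F_i = (∂F_i/∂u) du + (∂F_i/∂v) dv.
  For the x component: f_1(F) = -3; d F_1 = (0) du + (3) dv
  For the y component: f_2(F) = -3; d F_2 = (-3) du + (-6*v) dv
Combining and collecting du, dv coefficients:
  coeff of du: 9
  coeff of dv: 18*v - 9
F^* omega = (9) du + (18*v - 9) dv.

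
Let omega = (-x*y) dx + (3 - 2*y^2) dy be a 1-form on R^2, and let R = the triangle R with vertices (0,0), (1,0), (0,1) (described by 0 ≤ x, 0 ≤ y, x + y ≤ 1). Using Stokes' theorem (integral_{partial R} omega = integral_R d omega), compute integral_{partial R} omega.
integral_(partial R) omega = 1/6

Stokes: integral_partial_R omega = integral_R d omega with d omega = (∂Q/∂x - ∂P/∂y) dx ∧ dy.
  ∂Q/∂x = 0
  ∂P/∂y = -x
  integrand = ∂Q/∂x - ∂P/∂y = x.
Integrating over R: integral_0^1 integral_0^{1-x} (x) dy dx = 1/6.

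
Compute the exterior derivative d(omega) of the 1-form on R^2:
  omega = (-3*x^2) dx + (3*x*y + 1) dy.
d(omega) = (3*y) dx ∧ dy

For a 1-form omega = sum_i f_i dx_i, the exterior derivative is
  d(omega) = sum_{i < j} (∂f_j/∂x_i - ∂f_i/∂x_j) dx_i ∧ dx_j.
  coefficient of dx ∧ dy: ∂f_2/∂x - ∂f_1/∂y = ∂(3*x*y + 1)/∂x - ∂(-3*x^2)/∂y = 3*y
Assembling: d(omega) = (3*y) dx ∧ dy.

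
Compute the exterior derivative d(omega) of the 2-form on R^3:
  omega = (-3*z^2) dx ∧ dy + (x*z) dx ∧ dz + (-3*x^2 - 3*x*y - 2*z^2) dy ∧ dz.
d(omega) = (-6*x - 3*y - 6*z) dx ∧ dy ∧ dz

For a 2-form omega = sum_{i<j} g_{ij} dx_i ∧ dx_j, the exterior derivative is
  d(omega) = sum_{i<j} d(g_{ij}) ∧ dx_i ∧ dx_j = sum_{i<j, k} (∂g_{ij}/∂x_k) dx_k ∧ dx_i ∧ dx_j.
Expand each term, using dx_k ∧ dx_i ∧ dx_j = sgn(permutation) dx_{(a)} ∧ dx_{(b)} ∧ dx_{(c)} with (a < b < c) sorted:
  d(-3*z^2) includes (∂/∂z)(-3*z^2) dz = (-6*z) dz, which multiplied by dx ∧ dy gives (-6*z) dx ∧ dy ∧ dz
  d(-3*x^2 - 3*x*y - 2*z^2) includes (∂/∂x)(-3*x^2 - 3*x*y - 2*z^2) dx = (-6*x - 3*y) dx, which multiplied by dy ∧ dz gives (-6*x - 3*y) dx ∧ dy ∧ dz
Collecting like 3-forms: d(omega) = (-6*x - 3*y - 6*z) dx ∧ dy ∧ dz.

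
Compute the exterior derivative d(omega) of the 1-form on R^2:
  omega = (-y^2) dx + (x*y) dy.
d(omega) = (3*y) dx ∧ dy

For a 1-form omega = sum_i f_i dx_i, the exterior derivative is
  d(omega) = sum_{i < j} (∂f_j/∂x_i - ∂f_i/∂x_j) dx_i ∧ dx_j.
  coefficient of dx ∧ dy: ∂f_2/∂x - ∂f_1/∂y = ∂(x*y)/∂x - ∂(-y^2)/∂y = 3*y
Assembling: d(omega) = (3*y) dx ∧ dy.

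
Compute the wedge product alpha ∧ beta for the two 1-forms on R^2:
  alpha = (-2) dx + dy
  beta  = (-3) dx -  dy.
alpha ∧ beta = (5) dx ∧ dy

Distribute the wedge, using dx_i ∧ dx_j = -dx_j ∧ dx_i and dx_i ∧ dx_i = 0. For each pair (i, j) with i < j, the coefficient of dx_i ∧ dx_j in alpha ∧ beta is (alpha_i * beta_j - alpha_j * beta_i). Collecting: alpha ∧ beta = (5) dx ∧ dy.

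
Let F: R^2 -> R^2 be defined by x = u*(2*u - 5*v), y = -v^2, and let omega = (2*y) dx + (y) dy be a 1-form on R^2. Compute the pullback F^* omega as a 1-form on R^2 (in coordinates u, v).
F^* omega = (v^2*(-8*u + 10*v)) du + (2*v^2*(5*u + v)) dv

Using F^*(f dg) = (f ∘ F) d(g ∘ F), substitute each coordinate x_i by F_i(u, v) in f_i, and replace dx_i by d F_i = (∂F_i/∂u) du + (∂F_i/∂v) dv.
  For the x component: f_1(F) = -2*v^2; d F_1 = (4*u - 5*v) du + (-5*u) dv
  For the y component: f_2(F) = -v^2; d F_2 = (0) du + (-2*v) dv
Combining and collecting du, dv coefficients:
  coeff of du: v^2*(-8*u + 10*v)
  coeff of dv: 2*v^2*(5*u + v)
F^* omega = (v^2*(-8*u + 10*v)) du + (2*v^2*(5*u + v)) dv.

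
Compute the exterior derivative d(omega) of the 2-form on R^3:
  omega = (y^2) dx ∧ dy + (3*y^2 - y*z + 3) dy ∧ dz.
d(omega) = 0

For a 2-form omega = sum_{i<j} g_{ij} dx_i ∧ dx_j, the exterior derivative is
  d(omega) = sum_{i<j} d(g_{ij}) ∧ dx_i ∧ dx_j = sum_{i<j, k} (∂g_{ij}/∂x_k) dx_k ∧ dx_i ∧ dx_j.
Expand each term, using dx_k ∧ dx_i ∧ dx_j = sgn(permutation) dx_{(a)} ∧ dx_{(b)} ∧ dx_{(c)} with (a < b < c) sorted:

Collecting like 3-forms: d(omega) = 0.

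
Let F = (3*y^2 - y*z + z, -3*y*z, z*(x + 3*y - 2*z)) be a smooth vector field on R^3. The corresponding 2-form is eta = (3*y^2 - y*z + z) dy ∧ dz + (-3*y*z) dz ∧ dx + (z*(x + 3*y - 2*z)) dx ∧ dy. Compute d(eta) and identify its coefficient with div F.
d(eta) = (x + 3*y - 7*z) dx ∧ dy ∧ dz; div F = x + 3*y - 7*z

For a 2-form in R^3 of the form above, applying d gives a 3-form with coefficient ∂P/∂x + ∂Q/∂y + ∂R/∂z:
  ∂P/∂x = 0
  ∂Q/∂y = -3*z
  ∂R/∂z = x + 3*y - 4*z
Sum = x + 3*y - 7*z, which is exactly div F.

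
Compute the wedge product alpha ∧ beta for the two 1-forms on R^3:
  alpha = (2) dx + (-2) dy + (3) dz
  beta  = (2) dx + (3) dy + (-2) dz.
alpha ∧ beta = (10) dx ∧ dy + (-10) dx ∧ dz + (-5) dy ∧ dz

Distribute the wedge, using dx_i ∧ dx_j = -dx_j ∧ dx_i and dx_i ∧ dx_i = 0. For each pair (i, j) with i < j, the coefficient of dx_i ∧ dx_j in alpha ∧ beta is (alpha_i * beta_j - alpha_j * beta_i). Collecting: alpha ∧ beta = (10) dx ∧ dy + (-10) dx ∧ dz + (-5) dy ∧ dz.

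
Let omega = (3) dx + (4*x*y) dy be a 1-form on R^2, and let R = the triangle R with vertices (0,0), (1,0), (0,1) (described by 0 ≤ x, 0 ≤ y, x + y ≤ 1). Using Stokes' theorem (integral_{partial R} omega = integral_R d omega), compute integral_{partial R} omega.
integral_(partial R) omega = 2/3

Stokes: integral_partial_R omega = integral_R d omega with d omega = (∂Q/∂x - ∂P/∂y) dx ∧ dy.
  ∂Q/∂x = 4*y
  ∂P/∂y = 0
  integrand = ∂Q/∂x - ∂P/∂y = 4*y.
Integrating over R: integral_0^1 integral_0^{1-x} (4*y) dy dx = 2/3.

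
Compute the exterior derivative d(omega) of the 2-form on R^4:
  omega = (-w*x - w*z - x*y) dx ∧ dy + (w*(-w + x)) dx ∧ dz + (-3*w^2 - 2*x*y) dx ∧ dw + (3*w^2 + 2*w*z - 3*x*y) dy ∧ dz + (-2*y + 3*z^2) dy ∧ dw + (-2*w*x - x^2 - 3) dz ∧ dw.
d(omega) = (-w - 3*y) dx ∧ dy ∧ dz + (x - z) dx ∧ dy ∧ dw + (-4*w - x) dx ∧ dz ∧ dw + (6*w - 4*z) dy ∧ dz ∧ dw

For a 2-form omega = sum_{i<j} g_{ij} dx_i ∧ dx_j, the exterior derivative is
  d(omega) = sum_{i<j} d(g_{ij}) ∧ dx_i ∧ dx_j = sum_{i<j, k} (∂g_{ij}/∂x_k) dx_k ∧ dx_i ∧ dx_j.
Expand each term, using dx_k ∧ dx_i ∧ dx_j = sgn(permutation) dx_{(a)} ∧ dx_{(b)} ∧ dx_{(c)} with (a < b < c) sorted:
  d(-w*x - w*z - x*y) includes (∂/∂z)(-w*x - w*z - x*y) dz = (-w) dz, which multiplied by dx ∧ dy gives (-w) dx ∧ dy ∧ dz
  d(-w*x - w*z - x*y) includes (∂/∂w)(-w*x - w*z - x*y) dw = (-x - z) dw, which multiplied by dx ∧ dy gives (-x - z) dx ∧ dy ∧ dw
  d(w*(-w + x)) includes (∂/∂w)(w*(-w + x)) dw = (-2*w + x) dw, which multiplied by dx ∧ dz gives (-2*w + x) dx ∧ dz ∧ dw
  d(-3*w^2 - 2*x*y) includes (∂/∂y)(-3*w^2 - 2*x*y) dy = (-2*x) dy, which multiplied by dx ∧ dw gives (2*x) dx ∧ dy ∧ dw
  d(3*w^2 + 2*w*z - 3*x*y) includes (∂/∂x)(3*w^2 + 2*w*z - 3*x*y) dx = (-3*y) dx, which multiplied by dy ∧ dz gives (-3*y) dx ∧ dy ∧ dz
  d(3*w^2 + 2*w*z - 3*x*y) includes (∂/∂w)(3*w^2 + 2*w*z - 3*x*y) dw = (6*w + 2*z) dw, which multiplied by dy ∧ dz gives (6*w + 2*z) dy ∧ dz ∧ dw
  d(-2*y + 3*z^2) includes (∂/∂z)(-2*y + 3*z^2) dz = (6*z) dz, which multiplied by dy ∧ dw gives (-6*z) dy ∧ dz ∧ dw
  d(-2*w*x - x^2 - 3) includes (∂/∂x)(-2*w*x - x^2 - 3) dx = (-2*w - 2*x) dx, which multiplied by dz ∧ dw gives (-2*w - 2*x) dx ∧ dz ∧ dw
Collecting like 3-forms: d(omega) = (-w - 3*y) dx ∧ dy ∧ dz + (x - z) dx ∧ dy ∧ dw + (-4*w - x) dx ∧ dz ∧ dw + (6*w - 4*z) dy ∧ dz ∧ dw.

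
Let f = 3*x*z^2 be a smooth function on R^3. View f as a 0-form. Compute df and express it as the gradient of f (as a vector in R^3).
df = (3*z^2) dx + (0) dy + (6*x*z) dz; grad f = (3*z^2, 0, 6*x*z)

For a 0-form f, d f = (∂f/∂x) dx + (∂f/∂y) dy + (∂f/∂z) dz. The components of the vector representation are exactly the entries of grad f in Cartesian coordinates:
  ∂f/∂x = 3*z^2
  ∂f/∂y = 0
  ∂f/∂z = 6*x*z.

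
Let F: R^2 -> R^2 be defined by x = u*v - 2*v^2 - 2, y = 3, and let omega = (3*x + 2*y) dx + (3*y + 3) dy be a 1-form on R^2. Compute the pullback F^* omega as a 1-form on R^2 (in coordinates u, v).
F^* omega = (3*v^2*(u - 2*v)) du + (3*v*(u^2 - 6*u*v + 8*v^2)) dv

Using F^*(f dg) = (f ∘ F) d(g ∘ F), substitute each coordinate x_i by F_i(u, v) in f_i, and replace dx_i by d F_i = (∂F_i/∂u) du + (∂F_i/∂v) dv.
  For the x component: f_1(F) = 3*v*(u - 2*v); d F_1 = (v) du + (u - 4*v) dv
  For the y component: f_2(F) = 12; d F_2 = (0) du + (0) dv
Combining and collecting du, dv coefficients:
  coeff of du: 3*v^2*(u - 2*v)
  coeff of dv: 3*v*(u^2 - 6*u*v + 8*v^2)
F^* omega = (3*v^2*(u - 2*v)) du + (3*v*(u^2 - 6*u*v + 8*v^2)) dv.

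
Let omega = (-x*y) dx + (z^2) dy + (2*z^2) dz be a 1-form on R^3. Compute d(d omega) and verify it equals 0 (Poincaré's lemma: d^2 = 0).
d(d omega) = 0

Step 1: d omega = sum_{i<j} (∂f_j/∂x_i - ∂f_i/∂x_j) dx_i ∧ dx_j:
  coeff of dx ∧ dy: x
  coeff of dx ∧ dz: 0
  coeff of dy ∧ dz: -2*z
Step 2: Apply d again to each 2-form coefficient. The only possible 3-form in R^3 is dx ∧ dy ∧ dz, with coefficient
  ∂(coeff of dy∧dz)/∂x - ∂(coeff of dx∧dz)/∂y + ∂(coeff of dx∧dy)/∂z
  = ∂/∂x (-2*z) - ∂/∂y (0) + ∂/∂z (x).
Each of these terms simplifies to sums of mixed partials that cancel in pairs. The result is 0 (by equality of mixed partials for smooth functions — Schwarz / Clairaut).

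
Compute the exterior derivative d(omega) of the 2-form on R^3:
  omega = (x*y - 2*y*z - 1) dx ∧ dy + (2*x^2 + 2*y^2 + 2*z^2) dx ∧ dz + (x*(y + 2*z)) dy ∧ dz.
d(omega) = (-5*y + 2*z) dx ∧ dy ∧ dz

For a 2-form omega = sum_{i<j} g_{ij} dx_i ∧ dx_j, the exterior derivative is
  d(omega) = sum_{i<j} d(g_{ij}) ∧ dx_i ∧ dx_j = sum_{i<j, k} (∂g_{ij}/∂x_k) dx_k ∧ dx_i ∧ dx_j.
Expand each term, using dx_k ∧ dx_i ∧ dx_j = sgn(permutation) dx_{(a)} ∧ dx_{(b)} ∧ dx_{(c)} with (a < b < c) sorted:
  d(x*y - 2*y*z - 1) includes (∂/∂z)(x*y - 2*y*z - 1) dz = (-2*y) dz, which multiplied by dx ∧ dy gives (-2*y) dx ∧ dy ∧ dz
  d(2*x^2 + 2*y^2 + 2*z^2) includes (∂/∂y)(2*x^2 + 2*y^2 + 2*z^2) dy = (4*y) dy, which multiplied by dx ∧ dz gives (-4*y) dx ∧ dy ∧ dz
  d(x*(y + 2*z)) includes (∂/∂x)(x*(y + 2*z)) dx = (y + 2*z) dx, which multiplied by dy ∧ dz gives (y + 2*z) dx ∧ dy ∧ dz
Collecting like 3-forms: d(omega) = (-5*y + 2*z) dx ∧ dy ∧ dz.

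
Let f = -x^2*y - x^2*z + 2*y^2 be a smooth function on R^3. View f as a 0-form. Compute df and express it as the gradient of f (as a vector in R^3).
df = (2*x*(-y - z)) dx + (-x^2 + 4*y) dy + (-x^2) dz; grad f = (2*x*(-y - z), -x^2 + 4*y, -x^2)

For a 0-form f, d f = (∂f/∂x) dx + (∂f/∂y) dy + (∂f/∂z) dz. The components of the vector representation are exactly the entries of grad f in Cartesian coordinates:
  ∂f/∂x = 2*x*(-y - z)
  ∂f/∂y = -x^2 + 4*y
  ∂f/∂z = -x^2.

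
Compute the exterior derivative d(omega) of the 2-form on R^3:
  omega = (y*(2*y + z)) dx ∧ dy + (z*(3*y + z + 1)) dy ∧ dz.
d(omega) = (y) dx ∧ dy ∧ dz

For a 2-form omega = sum_{i<j} g_{ij} dx_i ∧ dx_j, the exterior derivative is
  d(omega) = sum_{i<j} d(g_{ij}) ∧ dx_i ∧ dx_j = sum_{i<j, k} (∂g_{ij}/∂x_k) dx_k ∧ dx_i ∧ dx_j.
Expand each term, using dx_k ∧ dx_i ∧ dx_j = sgn(permutation) dx_{(a)} ∧ dx_{(b)} ∧ dx_{(c)} with (a < b < c) sorted:
  d(y*(2*y + z)) includes (∂/∂z)(y*(2*y + z)) dz = (y) dz, which multiplied by dx ∧ dy gives (y) dx ∧ dy ∧ dz
Collecting like 3-forms: d(omega) = (y) dx ∧ dy ∧ dz.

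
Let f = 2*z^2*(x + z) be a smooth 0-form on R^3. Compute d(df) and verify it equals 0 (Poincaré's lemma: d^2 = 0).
d(df) = 0

Step 1: df = sum_i (∂f/∂x_i) dx_i = (2*z^2) dx + (0) dy + (2*z*(2*x + 3*z)) dz.
Step 2: Apply d again. Using the 1-form formula, the coefficient of dx ∧ dy in d(df) is ∂^2 f/∂x ∂y - ∂^2 f/∂y ∂x = (0) - (0) = 0 (equality of mixed partials for smooth f).
Similarly for dx ∧ dz and dy ∧ dz — all coefficients vanish. So d(df) = 0.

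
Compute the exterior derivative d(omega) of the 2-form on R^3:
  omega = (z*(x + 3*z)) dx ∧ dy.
d(omega) = (x + 6*z) dx ∧ dy ∧ dz

For a 2-form omega = sum_{i<j} g_{ij} dx_i ∧ dx_j, the exterior derivative is
  d(omega) = sum_{i<j} d(g_{ij}) ∧ dx_i ∧ dx_j = sum_{i<j, k} (∂g_{ij}/∂x_k) dx_k ∧ dx_i ∧ dx_j.
Expand each term, using dx_k ∧ dx_i ∧ dx_j = sgn(permutation) dx_{(a)} ∧ dx_{(b)} ∧ dx_{(c)} with (a < b < c) sorted:
  d(z*(x + 3*z)) includes (∂/∂z)(z*(x + 3*z)) dz = (x + 6*z) dz, which multiplied by dx ∧ dy gives (x + 6*z) dx ∧ dy ∧ dz
Collecting like 3-forms: d(omega) = (x + 6*z) dx ∧ dy ∧ dz.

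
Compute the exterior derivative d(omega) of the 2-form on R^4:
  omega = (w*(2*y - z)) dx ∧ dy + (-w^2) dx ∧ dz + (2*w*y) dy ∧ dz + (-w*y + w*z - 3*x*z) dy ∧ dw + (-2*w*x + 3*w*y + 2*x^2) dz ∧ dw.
d(omega) = (-w) dx ∧ dy ∧ dz + (2*y - 4*z) dx ∧ dy ∧ dw + (-4*w + 4*x) dx ∧ dz ∧ dw + (2*w + 3*x + 2*y) dy ∧ dz ∧ dw

For a 2-form omega = sum_{i<j} g_{ij} dx_i ∧ dx_j, the exterior derivative is
  d(omega) = sum_{i<j} d(g_{ij}) ∧ dx_i ∧ dx_j = sum_{i<j, k} (∂g_{ij}/∂x_k) dx_k ∧ dx_i ∧ dx_j.
Expand each term, using dx_k ∧ dx_i ∧ dx_j = sgn(permutation) dx_{(a)} ∧ dx_{(b)} ∧ dx_{(c)} with (a < b < c) sorted:
  d(w*(2*y - z)) includes (∂/∂z)(w*(2*y - z)) dz = (-w) dz, which multiplied by dx ∧ dy gives (-w) dx ∧ dy ∧ dz
  d(w*(2*y - z)) includes (∂/∂w)(w*(2*y - z)) dw = (2*y - z) dw, which multiplied by dx ∧ dy gives (2*y - z) dx ∧ dy ∧ dw
  d(-w^2) includes (∂/∂w)(-w^2) dw = (-2*w) dw, which multiplied by dx ∧ dz gives (-2*w) dx ∧ dz ∧ dw
  d(2*w*y) includes (∂/∂w)(2*w*y) dw = (2*y) dw, which multiplied by dy ∧ dz gives (2*y) dy ∧ dz ∧ dw
  d(-w*y + w*z - 3*x*z) includes (∂/∂x)(-w*y + w*z - 3*x*z) dx = (-3*z) dx, which multiplied by dy ∧ dw gives (-3*z) dx ∧ dy ∧ dw
  d(-w*y + w*z - 3*x*z) includes (∂/∂z)(-w*y + w*z - 3*x*z) dz = (w - 3*x) dz, which multiplied by dy ∧ dw gives (-w + 3*x) dy ∧ dz ∧ dw
  d(-2*w*x + 3*w*y + 2*x^2) includes (∂/∂x)(-2*w*x + 3*w*y + 2*x^2) dx = (-2*w + 4*x) dx, which multiplied by dz ∧ dw gives (-2*w + 4*x) dx ∧ dz ∧ dw
  d(-2*w*x + 3*w*y + 2*x^2) includes (∂/∂y)(-2*w*x + 3*w*y + 2*x^2) dy = (3*w) dy, which multiplied by dz ∧ dw gives (3*w) dy ∧ dz ∧ dw
Collecting like 3-forms: d(omega) = (-w) dx ∧ dy ∧ dz + (2*y - 4*z) dx ∧ dy ∧ dw + (-4*w + 4*x) dx ∧ dz ∧ dw + (2*w + 3*x + 2*y) dy ∧ dz ∧ dw.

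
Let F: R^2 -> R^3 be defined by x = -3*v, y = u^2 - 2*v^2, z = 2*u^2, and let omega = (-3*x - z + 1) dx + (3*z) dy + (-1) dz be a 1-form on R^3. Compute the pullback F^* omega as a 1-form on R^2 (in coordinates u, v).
F^* omega = (12*u^3 - 4*u) du + (-24*u^2*v + 6*u^2 - 27*v - 3) dv

Using F^*(f dg) = (f ∘ F) d(g ∘ F), substitute each coordinate x_i by F_i(u, v) in f_i, and replace dx_i by d F_i = (∂F_i/∂u) du + (∂F_i/∂v) dv.
  For the x component: f_1(F) = -2*u^2 + 9*v + 1; d F_1 = (0) du + (-3) dv
  For the y component: f_2(F) = 6*u^2; d F_2 = (2*u) du + (-4*v) dv
  For the z component: f_3(F) = -1; d F_3 = (4*u) du + (0) dv
Combining and collecting du, dv coefficients:
  coeff of du: 12*u^3 - 4*u
  coeff of dv: -24*u^2*v + 6*u^2 - 27*v - 3
F^* omega = (12*u^3 - 4*u) du + (-24*u^2*v + 6*u^2 - 27*v - 3) dv.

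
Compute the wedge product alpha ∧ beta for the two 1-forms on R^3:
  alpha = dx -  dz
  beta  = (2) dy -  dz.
alpha ∧ beta = (2) dx ∧ dy + (-1) dx ∧ dz + (2) dy ∧ dz

Distribute the wedge, using dx_i ∧ dx_j = -dx_j ∧ dx_i and dx_i ∧ dx_i = 0. For each pair (i, j) with i < j, the coefficient of dx_i ∧ dx_j in alpha ∧ beta is (alpha_i * beta_j - alpha_j * beta_i). Collecting: alpha ∧ beta = (2) dx ∧ dy + (-1) dx ∧ dz + (2) dy ∧ dz.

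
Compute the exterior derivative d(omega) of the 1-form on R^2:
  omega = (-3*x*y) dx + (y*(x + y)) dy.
d(omega) = (3*x + y) dx ∧ dy

For a 1-form omega = sum_i f_i dx_i, the exterior derivative is
  d(omega) = sum_{i < j} (∂f_j/∂x_i - ∂f_i/∂x_j) dx_i ∧ dx_j.
  coefficient of dx ∧ dy: ∂f_2/∂x - ∂f_1/∂y = ∂(y*(x + y))/∂x - ∂(-3*x*y)/∂y = 3*x + y
Assembling: d(omega) = (3*x + y) dx ∧ dy.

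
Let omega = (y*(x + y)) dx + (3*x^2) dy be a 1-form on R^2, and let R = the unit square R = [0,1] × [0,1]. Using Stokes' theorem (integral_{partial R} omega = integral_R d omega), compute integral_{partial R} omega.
integral_(partial R) omega = 3/2

Stokes: integral_partial_R omega = integral_R d omega with d omega = (∂Q/∂x - ∂P/∂y) dx ∧ dy.
  ∂Q/∂x = 6*x
  ∂P/∂y = x + 2*y
  integrand = ∂Q/∂x - ∂P/∂y = 5*x - 2*y.
Integrating over R: integral_0^1 integral_0^1 (5*x - 2*y) dx dy = 3/2.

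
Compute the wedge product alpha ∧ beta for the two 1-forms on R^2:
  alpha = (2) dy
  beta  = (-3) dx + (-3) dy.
alpha ∧ beta = (6) dx ∧ dy

Distribute the wedge, using dx_i ∧ dx_j = -dx_j ∧ dx_i and dx_i ∧ dx_i = 0. For each pair (i, j) with i < j, the coefficient of dx_i ∧ dx_j in alpha ∧ beta is (alpha_i * beta_j - alpha_j * beta_i). Collecting: alpha ∧ beta = (6) dx ∧ dy.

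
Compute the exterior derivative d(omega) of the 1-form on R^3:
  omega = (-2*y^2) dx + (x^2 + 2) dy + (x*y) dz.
d(omega) = (2*x + 4*y) dx ∧ dy + (y) dx ∧ dz + (x) dy ∧ dz

For a 1-form omega = sum_i f_i dx_i, the exterior derivative is
  d(omega) = sum_{i < j} (∂f_j/∂x_i - ∂f_i/∂x_j) dx_i ∧ dx_j.
  coefficient of dx ∧ dy: ∂f_2/∂x - ∂f_1/∂y = ∂(x^2 + 2)/∂x - ∂(-2*y^2)/∂y = 2*x + 4*y
  coefficient of dx ∧ dz: ∂f_3/∂x - ∂f_1/∂z = ∂(x*y)/∂x - ∂(-2*y^2)/∂z = y
  coefficient of dy ∧ dz: ∂f_3/∂y - ∂f_2/∂z = ∂(x*y)/∂y - ∂(x^2 + 2)/∂z = x
Assembling: d(omega) = (2*x + 4*y) dx ∧ dy + (y) dx ∧ dz + (x) dy ∧ dz.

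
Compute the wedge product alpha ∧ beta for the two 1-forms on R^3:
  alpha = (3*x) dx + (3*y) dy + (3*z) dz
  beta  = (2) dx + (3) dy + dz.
alpha ∧ beta = (9*x - 6*y) dx ∧ dy + (3*x - 6*z) dx ∧ dz + (3*y - 9*z) dy ∧ dz

Distribute the wedge, using dx_i ∧ dx_j = -dx_j ∧ dx_i and dx_i ∧ dx_i = 0. For each pair (i, j) with i < j, the coefficient of dx_i ∧ dx_j in alpha ∧ beta is (alpha_i * beta_j - alpha_j * beta_i). Collecting: alpha ∧ beta = (9*x - 6*y) dx ∧ dy + (3*x - 6*z) dx ∧ dz + (3*y - 9*z) dy ∧ dz.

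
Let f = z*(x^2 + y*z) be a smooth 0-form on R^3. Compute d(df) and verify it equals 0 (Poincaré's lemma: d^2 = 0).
d(df) = 0

Step 1: df = sum_i (∂f/∂x_i) dx_i = (2*x*z) dx + (z^2) dy + (x^2 + 2*y*z) dz.
Step 2: Apply d again. Using the 1-form formula, the coefficient of dx ∧ dy in d(df) is ∂^2 f/∂x ∂y - ∂^2 f/∂y ∂x = (0) - (0) = 0 (equality of mixed partials for smooth f).
Similarly for dx ∧ dz and dy ∧ dz — all coefficients vanish. So d(df) = 0.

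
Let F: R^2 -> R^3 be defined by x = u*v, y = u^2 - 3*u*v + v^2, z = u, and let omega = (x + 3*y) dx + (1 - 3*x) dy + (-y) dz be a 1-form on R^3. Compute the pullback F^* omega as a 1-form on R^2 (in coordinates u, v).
F^* omega = (-3*u^2*v - u^2 + u*v^2 + 3*u*v + 2*u + 3*v^3 - v^2 - 3*v) du + (3*u^3 + u^2*v - 3*u*v^2 - 3*u + 2*v) dv

Using F^*(f dg) = (f ∘ F) d(g ∘ F), substitute each coordinate x_i by F_i(u, v) in f_i, and replace dx_i by d F_i = (∂F_i/∂u) du + (∂F_i/∂v) dv.
  For the x component: f_1(F) = 3*u^2 - 8*u*v + 3*v^2; d F_1 = (v) du + (u) dv
  For the y component: f_2(F) = -3*u*v + 1; d F_2 = (2*u - 3*v) du + (-3*u + 2*v) dv
  For the z component: f_3(F) = -u^2 + 3*u*v - v^2; d F_3 = (1) du + (0) dv
Combining and collecting du, dv coefficients:
  coeff of du: -3*u^2*v - u^2 + u*v^2 + 3*u*v + 2*u + 3*v^3 - v^2 - 3*v
  coeff of dv: 3*u^3 + u^2*v - 3*u*v^2 - 3*u + 2*v
F^* omega = (-3*u^2*v - u^2 + u*v^2 + 3*u*v + 2*u + 3*v^3 - v^2 - 3*v) du + (3*u^3 + u^2*v - 3*u*v^2 - 3*u + 2*v) dv.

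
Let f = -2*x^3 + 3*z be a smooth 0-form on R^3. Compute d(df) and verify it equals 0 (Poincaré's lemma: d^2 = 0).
d(df) = 0

Step 1: df = sum_i (∂f/∂x_i) dx_i = (-6*x^2) dx + (0) dy + (3) dz.
Step 2: Apply d again. Using the 1-form formula, the coefficient of dx ∧ dy in d(df) is ∂^2 f/∂x ∂y - ∂^2 f/∂y ∂x = (0) - (0) = 0 (equality of mixed partials for smooth f).
Similarly for dx ∧ dz and dy ∧ dz — all coefficients vanish. So d(df) = 0.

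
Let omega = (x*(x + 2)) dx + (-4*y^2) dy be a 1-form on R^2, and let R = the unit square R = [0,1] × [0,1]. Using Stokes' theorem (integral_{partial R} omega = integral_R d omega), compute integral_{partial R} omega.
integral_(partial R) omega = 0

Stokes: integral_partial_R omega = integral_R d omega with d omega = (∂Q/∂x - ∂P/∂y) dx ∧ dy.
  ∂Q/∂x = 0
  ∂P/∂y = 0
  integrand = ∂Q/∂x - ∂P/∂y = 0.
Integrating over R: integral_0^1 integral_0^1 (0) dx dy = 0.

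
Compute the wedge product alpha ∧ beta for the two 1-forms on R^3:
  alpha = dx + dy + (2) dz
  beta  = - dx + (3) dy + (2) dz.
alpha ∧ beta = (4) dx ∧ dy + (4) dx ∧ dz + (-4) dy ∧ dz

Distribute the wedge, using dx_i ∧ dx_j = -dx_j ∧ dx_i and dx_i ∧ dx_i = 0. For each pair (i, j) with i < j, the coefficient of dx_i ∧ dx_j in alpha ∧ beta is (alpha_i * beta_j - alpha_j * beta_i). Collecting: alpha ∧ beta = (4) dx ∧ dy + (4) dx ∧ dz + (-4) dy ∧ dz.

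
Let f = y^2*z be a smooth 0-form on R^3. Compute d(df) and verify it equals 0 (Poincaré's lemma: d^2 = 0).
d(df) = 0

Step 1: df = sum_i (∂f/∂x_i) dx_i = (0) dx + (2*y*z) dy + (y^2) dz.
Step 2: Apply d again. Using the 1-form formula, the coefficient of dx ∧ dy in d(df) is ∂^2 f/∂x ∂y - ∂^2 f/∂y ∂x = (0) - (0) = 0 (equality of mixed partials for smooth f).
Similarly for dx ∧ dz and dy ∧ dz — all coefficients vanish. So d(df) = 0.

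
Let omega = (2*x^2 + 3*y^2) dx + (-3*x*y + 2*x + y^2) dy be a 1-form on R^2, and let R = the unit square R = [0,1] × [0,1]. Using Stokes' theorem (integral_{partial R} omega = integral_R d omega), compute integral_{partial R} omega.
integral_(partial R) omega = -5/2

Stokes: integral_partial_R omega = integral_R d omega with d omega = (∂Q/∂x - ∂P/∂y) dx ∧ dy.
  ∂Q/∂x = 2 - 3*y
  ∂P/∂y = 6*y
  integrand = ∂Q/∂x - ∂P/∂y = 2 - 9*y.
Integrating over R: integral_0^1 integral_0^1 (2 - 9*y) dx dy = -5/2.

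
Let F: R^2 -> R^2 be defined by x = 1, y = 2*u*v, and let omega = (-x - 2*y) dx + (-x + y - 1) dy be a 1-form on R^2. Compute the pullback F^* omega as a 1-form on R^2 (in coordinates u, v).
F^* omega = (4*v*(u*v - 1)) du + (4*u*(u*v - 1)) dv

Using F^*(f dg) = (f ∘ F) d(g ∘ F), substitute each coordinate x_i by F_i(u, v) in f_i, and replace dx_i by d F_i = (∂F_i/∂u) du + (∂F_i/∂v) dv.
  For the x component: f_1(F) = -4*u*v - 1; d F_1 = (0) du + (0) dv
  For the y component: f_2(F) = 2*u*v - 2; d F_2 = (2*v) du + (2*u) dv
Combining and collecting du, dv coefficients:
  coeff of du: 4*v*(u*v - 1)
  coeff of dv: 4*u*(u*v - 1)
F^* omega = (4*v*(u*v - 1)) du + (4*u*(u*v - 1)) dv.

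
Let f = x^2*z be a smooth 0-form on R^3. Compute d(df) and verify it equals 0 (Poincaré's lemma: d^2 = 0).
d(df) = 0

Step 1: df = sum_i (∂f/∂x_i) dx_i = (2*x*z) dx + (0) dy + (x^2) dz.
Step 2: Apply d again. Using the 1-form formula, the coefficient of dx ∧ dy in d(df) is ∂^2 f/∂x ∂y - ∂^2 f/∂y ∂x = (0) - (0) = 0 (equality of mixed partials for smooth f).
Similarly for dx ∧ dz and dy ∧ dz — all coefficients vanish. So d(df) = 0.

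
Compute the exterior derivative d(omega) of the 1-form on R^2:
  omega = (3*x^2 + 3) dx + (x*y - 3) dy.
d(omega) = (y) dx ∧ dy

For a 1-form omega = sum_i f_i dx_i, the exterior derivative is
  d(omega) = sum_{i < j} (∂f_j/∂x_i - ∂f_i/∂x_j) dx_i ∧ dx_j.
  coefficient of dx ∧ dy: ∂f_2/∂x - ∂f_1/∂y = ∂(x*y - 3)/∂x - ∂(3*x^2 + 3)/∂y = y
Assembling: d(omega) = (y) dx ∧ dy.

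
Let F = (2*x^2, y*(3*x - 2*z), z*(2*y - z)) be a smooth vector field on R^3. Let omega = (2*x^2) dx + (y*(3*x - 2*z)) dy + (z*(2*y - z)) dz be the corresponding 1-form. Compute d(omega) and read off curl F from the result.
d(omega) = (2*y + 2*z) dy ∧ dz + (0) dz ∧ dx + (3*y) dx ∧ dy; curl F = (2*y + 2*z, 0, 3*y)

d omega = sum_{i<j} (∂f_j/∂x_i - ∂f_i/∂x_j) dx_i ∧ dx_j. Under the identification (dy ∧ dz, dz ∧ dx, dx ∧ dy) ↔ (e_x, e_y, e_z), the coefficients are exactly the components of curl F. Compute:
  ∂R/∂y - ∂Q/∂z = (2*z) - (-2*y) = 2*y + 2*z
  ∂P/∂z - ∂R/∂x = (0) - (0) = 0
  ∂Q/∂x - ∂P/∂y = (3*y) - (0) = 3*y.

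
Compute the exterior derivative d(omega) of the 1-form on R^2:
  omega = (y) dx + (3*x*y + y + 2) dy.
d(omega) = (3*y - 1) dx ∧ dy

For a 1-form omega = sum_i f_i dx_i, the exterior derivative is
  d(omega) = sum_{i < j} (∂f_j/∂x_i - ∂f_i/∂x_j) dx_i ∧ dx_j.
  coefficient of dx ∧ dy: ∂f_2/∂x - ∂f_1/∂y = ∂(3*x*y + y + 2)/∂x - ∂(y)/∂y = 3*y - 1
Assembling: d(omega) = (3*y - 1) dx ∧ dy.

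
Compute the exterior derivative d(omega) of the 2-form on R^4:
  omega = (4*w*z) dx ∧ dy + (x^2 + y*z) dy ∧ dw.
d(omega) = (4*w) dx ∧ dy ∧ dz + (2*x + 4*z) dx ∧ dy ∧ dw + (-y) dy ∧ dz ∧ dw

For a 2-form omega = sum_{i<j} g_{ij} dx_i ∧ dx_j, the exterior derivative is
  d(omega) = sum_{i<j} d(g_{ij}) ∧ dx_i ∧ dx_j = sum_{i<j, k} (∂g_{ij}/∂x_k) dx_k ∧ dx_i ∧ dx_j.
Expand each term, using dx_k ∧ dx_i ∧ dx_j = sgn(permutation) dx_{(a)} ∧ dx_{(b)} ∧ dx_{(c)} with (a < b < c) sorted:
  d(4*w*z) includes (∂/∂z)(4*w*z) dz = (4*w) dz, which multiplied by dx ∧ dy gives (4*w) dx ∧ dy ∧ dz
  d(4*w*z) includes (∂/∂w)(4*w*z) dw = (4*z) dw, which multiplied by dx ∧ dy gives (4*z) dx ∧ dy ∧ dw
  d(x^2 + y*z) includes (∂/∂x)(x^2 + y*z) dx = (2*x) dx, which multiplied by dy ∧ dw gives (2*x) dx ∧ dy ∧ dw
  d(x^2 + y*z) includes (∂/∂z)(x^2 + y*z) dz = (y) dz, which multiplied by dy ∧ dw gives (-y) dy ∧ dz ∧ dw
Collecting like 3-forms: d(omega) = (4*w) dx ∧ dy ∧ dz + (2*x + 4*z) dx ∧ dy ∧ dw + (-y) dy ∧ dz ∧ dw.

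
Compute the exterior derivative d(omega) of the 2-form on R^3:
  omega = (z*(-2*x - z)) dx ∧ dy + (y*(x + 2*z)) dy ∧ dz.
d(omega) = (-2*x + y - 2*z) dx ∧ dy ∧ dz

For a 2-form omega = sum_{i<j} g_{ij} dx_i ∧ dx_j, the exterior derivative is
  d(omega) = sum_{i<j} d(g_{ij}) ∧ dx_i ∧ dx_j = sum_{i<j, k} (∂g_{ij}/∂x_k) dx_k ∧ dx_i ∧ dx_j.
Expand each term, using dx_k ∧ dx_i ∧ dx_j = sgn(permutation) dx_{(a)} ∧ dx_{(b)} ∧ dx_{(c)} with (a < b < c) sorted:
  d(z*(-2*x - z)) includes (∂/∂z)(z*(-2*x - z)) dz = (-2*x - 2*z) dz, which multiplied by dx ∧ dy gives (-2*x - 2*z) dx ∧ dy ∧ dz
  d(y*(x + 2*z)) includes (∂/∂x)(y*(x + 2*z)) dx = (y) dx, which multiplied by dy ∧ dz gives (y) dx ∧ dy ∧ dz
Collecting like 3-forms: d(omega) = (-2*x + y - 2*z) dx ∧ dy ∧ dz.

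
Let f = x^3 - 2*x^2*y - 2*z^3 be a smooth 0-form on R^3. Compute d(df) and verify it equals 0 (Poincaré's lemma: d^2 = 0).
d(df) = 0

Step 1: df = sum_i (∂f/∂x_i) dx_i = (x*(3*x - 4*y)) dx + (-2*x^2) dy + (-6*z^2) dz.
Step 2: Apply d again. Using the 1-form formula, the coefficient of dx ∧ dy in d(df) is ∂^2 f/∂x ∂y - ∂^2 f/∂y ∂x = (-4*x) - (-4*x) = 0 (equality of mixed partials for smooth f).
Similarly for dx ∧ dz and dy ∧ dz — all coefficients vanish. So d(df) = 0.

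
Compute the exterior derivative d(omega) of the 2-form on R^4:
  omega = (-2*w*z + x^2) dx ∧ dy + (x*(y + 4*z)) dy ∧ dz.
d(omega) = (-2*w + y + 4*z) dx ∧ dy ∧ dz + (-2*z) dx ∧ dy ∧ dw

For a 2-form omega = sum_{i<j} g_{ij} dx_i ∧ dx_j, the exterior derivative is
  d(omega) = sum_{i<j} d(g_{ij}) ∧ dx_i ∧ dx_j = sum_{i<j, k} (∂g_{ij}/∂x_k) dx_k ∧ dx_i ∧ dx_j.
Expand each term, using dx_k ∧ dx_i ∧ dx_j = sgn(permutation) dx_{(a)} ∧ dx_{(b)} ∧ dx_{(c)} with (a < b < c) sorted:
  d(-2*w*z + x^2) includes (∂/∂z)(-2*w*z + x^2) dz = (-2*w) dz, which multiplied by dx ∧ dy gives (-2*w) dx ∧ dy ∧ dz
  d(-2*w*z + x^2) includes (∂/∂w)(-2*w*z + x^2) dw = (-2*z) dw, which multiplied by dx ∧ dy gives (-2*z) dx ∧ dy ∧ dw
  d(x*(y + 4*z)) includes (∂/∂x)(x*(y + 4*z)) dx = (y + 4*z) dx, which multiplied by dy ∧ dz gives (y + 4*z) dx ∧ dy ∧ dz
Collecting like 3-forms: d(omega) = (-2*w + y + 4*z) dx ∧ dy ∧ dz + (-2*z) dx ∧ dy ∧ dw.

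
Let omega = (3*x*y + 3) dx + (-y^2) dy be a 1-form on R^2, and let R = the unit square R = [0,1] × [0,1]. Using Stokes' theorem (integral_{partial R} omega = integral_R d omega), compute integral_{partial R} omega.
integral_(partial R) omega = -3/2

Stokes: integral_partial_R omega = integral_R d omega with d omega = (∂Q/∂x - ∂P/∂y) dx ∧ dy.
  ∂Q/∂x = 0
  ∂P/∂y = 3*x
  integrand = ∂Q/∂x - ∂P/∂y = -3*x.
Integrating over R: integral_0^1 integral_0^1 (-3*x) dx dy = -3/2.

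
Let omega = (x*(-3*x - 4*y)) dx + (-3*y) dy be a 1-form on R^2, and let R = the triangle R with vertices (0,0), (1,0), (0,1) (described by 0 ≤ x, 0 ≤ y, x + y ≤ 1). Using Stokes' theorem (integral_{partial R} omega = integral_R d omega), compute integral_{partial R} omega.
integral_(partial R) omega = 2/3

Stokes: integral_partial_R omega = integral_R d omega with d omega = (∂Q/∂x - ∂P/∂y) dx ∧ dy.
  ∂Q/∂x = 0
  ∂P/∂y = -4*x
  integrand = ∂Q/∂x - ∂P/∂y = 4*x.
Integrating over R: integral_0^1 integral_0^{1-x} (4*x) dy dx = 2/3.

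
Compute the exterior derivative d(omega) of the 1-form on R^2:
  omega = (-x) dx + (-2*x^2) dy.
d(omega) = (-4*x) dx ∧ dy

For a 1-form omega = sum_i f_i dx_i, the exterior derivative is
  d(omega) = sum_{i < j} (∂f_j/∂x_i - ∂f_i/∂x_j) dx_i ∧ dx_j.
  coefficient of dx ∧ dy: ∂f_2/∂x - ∂f_1/∂y = ∂(-2*x^2)/∂x - ∂(-x)/∂y = -4*x
Assembling: d(omega) = (-4*x) dx ∧ dy.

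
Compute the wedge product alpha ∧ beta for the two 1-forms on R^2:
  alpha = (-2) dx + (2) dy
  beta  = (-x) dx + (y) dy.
alpha ∧ beta = (2*x - 2*y) dx ∧ dy

Distribute the wedge, using dx_i ∧ dx_j = -dx_j ∧ dx_i and dx_i ∧ dx_i = 0. For each pair (i, j) with i < j, the coefficient of dx_i ∧ dx_j in alpha ∧ beta is (alpha_i * beta_j - alpha_j * beta_i). Collecting: alpha ∧ beta = (2*x - 2*y) dx ∧ dy.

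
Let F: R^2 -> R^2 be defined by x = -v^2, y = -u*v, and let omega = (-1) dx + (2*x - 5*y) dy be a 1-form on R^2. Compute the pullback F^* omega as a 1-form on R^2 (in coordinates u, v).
F^* omega = (v^2*(-5*u + 2*v)) du + (v*(-5*u^2 + 2*u*v + 2)) dv

Using F^*(f dg) = (f ∘ F) d(g ∘ F), substitute each coordinate x_i by F_i(u, v) in f_i, and replace dx_i by d F_i = (∂F_i/∂u) du + (∂F_i/∂v) dv.
  For the x component: f_1(F) = -1; d F_1 = (0) du + (-2*v) dv
  For the y component: f_2(F) = v*(5*u - 2*v); d F_2 = (-v) du + (-u) dv
Combining and collecting du, dv coefficients:
  coeff of du: v^2*(-5*u + 2*v)
  coeff of dv: v*(-5*u^2 + 2*u*v + 2)
F^* omega = (v^2*(-5*u + 2*v)) du + (v*(-5*u^2 + 2*u*v + 2)) dv.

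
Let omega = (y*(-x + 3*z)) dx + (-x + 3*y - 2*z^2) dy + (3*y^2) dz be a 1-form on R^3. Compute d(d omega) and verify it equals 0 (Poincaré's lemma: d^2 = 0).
d(d omega) = 0

Step 1: d omega = sum_{i<j} (∂f_j/∂x_i - ∂f_i/∂x_j) dx_i ∧ dx_j:
  coeff of dx ∧ dy: x - 3*z - 1
  coeff of dx ∧ dz: -3*y
  coeff of dy ∧ dz: 6*y + 4*z
Step 2: Apply d again to each 2-form coefficient. The only possible 3-form in R^3 is dx ∧ dy ∧ dz, with coefficient
  ∂(coeff of dy∧dz)/∂x - ∂(coeff of dx∧dz)/∂y + ∂(coeff of dx∧dy)/∂z
  = ∂/∂x (6*y + 4*z) - ∂/∂y (-3*y) + ∂/∂z (x - 3*z - 1).
Each of these terms simplifies to sums of mixed partials that cancel in pairs. The result is 0 (by equality of mixed partials for smooth functions — Schwarz / Clairaut).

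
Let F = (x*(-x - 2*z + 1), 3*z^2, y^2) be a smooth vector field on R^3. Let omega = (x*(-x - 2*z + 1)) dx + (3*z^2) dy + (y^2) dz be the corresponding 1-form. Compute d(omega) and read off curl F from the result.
d(omega) = (2*y - 6*z) dy ∧ dz + (-2*x) dz ∧ dx + (0) dx ∧ dy; curl F = (2*y - 6*z, -2*x, 0)

d omega = sum_{i<j} (∂f_j/∂x_i - ∂f_i/∂x_j) dx_i ∧ dx_j. Under the identification (dy ∧ dz, dz ∧ dx, dx ∧ dy) ↔ (e_x, e_y, e_z), the coefficients are exactly the components of curl F. Compute:
  ∂R/∂y - ∂Q/∂z = (2*y) - (6*z) = 2*y - 6*z
  ∂P/∂z - ∂R/∂x = (-2*x) - (0) = -2*x
  ∂Q/∂x - ∂P/∂y = (0) - (0) = 0.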